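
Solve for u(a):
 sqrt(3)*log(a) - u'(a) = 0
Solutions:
 u(a) = C1 + sqrt(3)*a*log(a) - sqrt(3)*a


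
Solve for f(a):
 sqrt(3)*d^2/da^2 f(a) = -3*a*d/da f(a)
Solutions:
 f(a) = C1 + C2*erf(sqrt(2)*3^(1/4)*a/2)


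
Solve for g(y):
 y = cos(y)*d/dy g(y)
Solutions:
 g(y) = C1 + Integral(y/cos(y), y)


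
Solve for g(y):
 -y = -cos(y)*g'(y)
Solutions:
 g(y) = C1 + Integral(y/cos(y), y)


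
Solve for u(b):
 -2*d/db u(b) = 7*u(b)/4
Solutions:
 u(b) = C1*exp(-7*b/8)


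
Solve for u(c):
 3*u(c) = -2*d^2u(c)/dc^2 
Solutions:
 u(c) = C1*sin(sqrt(6)*c/2) + C2*cos(sqrt(6)*c/2)


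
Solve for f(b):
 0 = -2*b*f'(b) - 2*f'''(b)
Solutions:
 f(b) = C1 + Integral(C2*airyai(-b) + C3*airybi(-b), b)


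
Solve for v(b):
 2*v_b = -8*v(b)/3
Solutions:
 v(b) = C1*exp(-4*b/3)


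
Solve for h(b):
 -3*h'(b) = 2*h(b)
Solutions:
 h(b) = C1*exp(-2*b/3)


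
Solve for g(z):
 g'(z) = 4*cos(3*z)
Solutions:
 g(z) = C1 + 4*sin(3*z)/3


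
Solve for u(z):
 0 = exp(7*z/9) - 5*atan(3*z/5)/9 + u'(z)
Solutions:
 u(z) = C1 + 5*z*atan(3*z/5)/9 - 9*exp(7*z/9)/7 - 25*log(9*z^2 + 25)/54


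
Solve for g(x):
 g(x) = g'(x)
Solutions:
 g(x) = C1*exp(x)


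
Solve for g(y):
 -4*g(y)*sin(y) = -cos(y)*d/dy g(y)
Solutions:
 g(y) = C1/cos(y)^4


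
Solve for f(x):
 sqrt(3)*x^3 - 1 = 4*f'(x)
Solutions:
 f(x) = C1 + sqrt(3)*x^4/16 - x/4


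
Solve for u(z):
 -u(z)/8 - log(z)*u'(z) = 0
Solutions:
 u(z) = C1*exp(-li(z)/8)


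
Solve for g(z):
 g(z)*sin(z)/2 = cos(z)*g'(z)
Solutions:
 g(z) = C1/sqrt(cos(z))


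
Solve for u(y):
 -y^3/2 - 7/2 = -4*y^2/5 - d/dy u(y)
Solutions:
 u(y) = C1 + y^4/8 - 4*y^3/15 + 7*y/2


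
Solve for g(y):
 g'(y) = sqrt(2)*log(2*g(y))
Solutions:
 -sqrt(2)*Integral(1/(log(_y) + log(2)), (_y, g(y)))/2 = C1 - y


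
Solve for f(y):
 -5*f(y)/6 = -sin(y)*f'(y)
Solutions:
 f(y) = C1*(cos(y) - 1)^(5/12)/(cos(y) + 1)^(5/12)


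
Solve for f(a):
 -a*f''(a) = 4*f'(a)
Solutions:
 f(a) = C1 + C2/a^3


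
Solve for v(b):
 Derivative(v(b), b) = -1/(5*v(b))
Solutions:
 v(b) = -sqrt(C1 - 10*b)/5
 v(b) = sqrt(C1 - 10*b)/5


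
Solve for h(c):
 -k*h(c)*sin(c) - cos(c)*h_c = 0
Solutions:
 h(c) = C1*exp(k*log(cos(c)))


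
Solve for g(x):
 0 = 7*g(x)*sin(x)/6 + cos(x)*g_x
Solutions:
 g(x) = C1*cos(x)^(7/6)


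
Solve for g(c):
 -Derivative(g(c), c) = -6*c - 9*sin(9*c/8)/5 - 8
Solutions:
 g(c) = C1 + 3*c^2 + 8*c - 8*cos(9*c/8)/5


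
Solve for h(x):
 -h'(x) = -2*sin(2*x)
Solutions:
 h(x) = C1 - cos(2*x)


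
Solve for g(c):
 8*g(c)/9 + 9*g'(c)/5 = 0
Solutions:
 g(c) = C1*exp(-40*c/81)


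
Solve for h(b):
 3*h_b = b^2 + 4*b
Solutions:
 h(b) = C1 + b^3/9 + 2*b^2/3


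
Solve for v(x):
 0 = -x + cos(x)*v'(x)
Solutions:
 v(x) = C1 + Integral(x/cos(x), x)


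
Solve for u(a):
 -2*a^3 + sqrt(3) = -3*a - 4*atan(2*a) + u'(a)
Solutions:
 u(a) = C1 - a^4/2 + 3*a^2/2 + 4*a*atan(2*a) + sqrt(3)*a - log(4*a^2 + 1)


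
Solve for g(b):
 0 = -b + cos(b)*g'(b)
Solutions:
 g(b) = C1 + Integral(b/cos(b), b)


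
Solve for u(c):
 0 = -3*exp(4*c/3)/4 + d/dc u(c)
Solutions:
 u(c) = C1 + 9*exp(4*c/3)/16


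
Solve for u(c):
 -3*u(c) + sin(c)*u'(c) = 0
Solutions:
 u(c) = C1*(cos(c) - 1)^(3/2)/(cos(c) + 1)^(3/2)


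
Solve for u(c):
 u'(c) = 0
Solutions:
 u(c) = C1


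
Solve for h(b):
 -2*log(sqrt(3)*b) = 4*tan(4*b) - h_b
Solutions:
 h(b) = C1 + 2*b*log(b) - 2*b + b*log(3) - log(cos(4*b))


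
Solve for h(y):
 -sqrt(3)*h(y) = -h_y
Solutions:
 h(y) = C1*exp(sqrt(3)*y)


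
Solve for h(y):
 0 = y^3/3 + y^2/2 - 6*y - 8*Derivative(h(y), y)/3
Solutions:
 h(y) = C1 + y^4/32 + y^3/16 - 9*y^2/8


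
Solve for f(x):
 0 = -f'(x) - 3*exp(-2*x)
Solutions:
 f(x) = C1 + 3*exp(-2*x)/2


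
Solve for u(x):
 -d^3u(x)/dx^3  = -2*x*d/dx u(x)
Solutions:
 u(x) = C1 + Integral(C2*airyai(2^(1/3)*x) + C3*airybi(2^(1/3)*x), x)


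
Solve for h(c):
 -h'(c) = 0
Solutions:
 h(c) = C1


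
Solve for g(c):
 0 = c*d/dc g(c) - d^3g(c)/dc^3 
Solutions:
 g(c) = C1 + Integral(C2*airyai(c) + C3*airybi(c), c)


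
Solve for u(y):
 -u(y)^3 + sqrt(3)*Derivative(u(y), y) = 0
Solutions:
 u(y) = -sqrt(6)*sqrt(-1/(C1 + sqrt(3)*y))/2
 u(y) = sqrt(6)*sqrt(-1/(C1 + sqrt(3)*y))/2


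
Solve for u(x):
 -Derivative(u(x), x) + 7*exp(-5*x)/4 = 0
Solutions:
 u(x) = C1 - 7*exp(-5*x)/20


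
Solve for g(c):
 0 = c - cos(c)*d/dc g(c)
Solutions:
 g(c) = C1 + Integral(c/cos(c), c)


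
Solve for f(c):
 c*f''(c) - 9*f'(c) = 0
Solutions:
 f(c) = C1 + C2*c^10


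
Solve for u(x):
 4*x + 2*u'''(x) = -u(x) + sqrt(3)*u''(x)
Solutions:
 u(x) = C1*exp(x*(3^(2/3)/(-sqrt(3) + sqrt(-3 + (18 - sqrt(3))^2) + 18)^(1/3) + 2*sqrt(3) + 3^(1/3)*(-sqrt(3) + sqrt(-3 + (18 - sqrt(3))^2) + 18)^(1/3))/12)*sin(3^(1/6)*x*(-3^(2/3)*(-sqrt(3) + sqrt(-3 + (18 - sqrt(3))^2) + 18)^(1/3) + 3/(-sqrt(3) + sqrt(-3 + (18 - sqrt(3))^2) + 18)^(1/3))/12) + C2*exp(x*(3^(2/3)/(-sqrt(3) + sqrt(-3 + (18 - sqrt(3))^2) + 18)^(1/3) + 2*sqrt(3) + 3^(1/3)*(-sqrt(3) + sqrt(-3 + (18 - sqrt(3))^2) + 18)^(1/3))/12)*cos(3^(1/6)*x*(-3^(2/3)*(-sqrt(3) + sqrt(-3 + (18 - sqrt(3))^2) + 18)^(1/3) + 3/(-sqrt(3) + sqrt(-3 + (18 - sqrt(3))^2) + 18)^(1/3))/12) + C3*exp(x*(-3^(1/3)*(-sqrt(3) + sqrt(-3 + (18 - sqrt(3))^2) + 18)^(1/3) - 3^(2/3)/(-sqrt(3) + sqrt(-3 + (18 - sqrt(3))^2) + 18)^(1/3) + sqrt(3))/6) - 4*x


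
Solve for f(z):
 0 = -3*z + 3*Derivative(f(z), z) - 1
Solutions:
 f(z) = C1 + z^2/2 + z/3


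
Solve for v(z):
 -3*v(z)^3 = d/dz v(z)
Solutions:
 v(z) = -sqrt(2)*sqrt(-1/(C1 - 3*z))/2
 v(z) = sqrt(2)*sqrt(-1/(C1 - 3*z))/2


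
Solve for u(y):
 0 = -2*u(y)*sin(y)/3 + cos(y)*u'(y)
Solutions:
 u(y) = C1/cos(y)^(2/3)


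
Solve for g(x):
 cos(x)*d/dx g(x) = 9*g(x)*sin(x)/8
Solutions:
 g(x) = C1/cos(x)^(9/8)


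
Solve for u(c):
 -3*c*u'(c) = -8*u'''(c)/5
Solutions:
 u(c) = C1 + Integral(C2*airyai(15^(1/3)*c/2) + C3*airybi(15^(1/3)*c/2), c)


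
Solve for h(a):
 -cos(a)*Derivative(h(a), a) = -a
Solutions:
 h(a) = C1 + Integral(a/cos(a), a)


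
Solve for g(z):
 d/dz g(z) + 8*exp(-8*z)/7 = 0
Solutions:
 g(z) = C1 + exp(-8*z)/7


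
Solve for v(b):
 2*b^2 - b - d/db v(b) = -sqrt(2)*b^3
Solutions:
 v(b) = C1 + sqrt(2)*b^4/4 + 2*b^3/3 - b^2/2


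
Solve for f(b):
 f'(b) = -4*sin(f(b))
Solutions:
 f(b) = -acos((-C1 - exp(8*b))/(C1 - exp(8*b))) + 2*pi
 f(b) = acos((-C1 - exp(8*b))/(C1 - exp(8*b)))


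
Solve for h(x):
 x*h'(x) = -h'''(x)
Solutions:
 h(x) = C1 + Integral(C2*airyai(-x) + C3*airybi(-x), x)


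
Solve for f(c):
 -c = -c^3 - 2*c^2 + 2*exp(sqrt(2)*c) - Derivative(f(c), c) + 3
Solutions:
 f(c) = C1 - c^4/4 - 2*c^3/3 + c^2/2 + 3*c + sqrt(2)*exp(sqrt(2)*c)


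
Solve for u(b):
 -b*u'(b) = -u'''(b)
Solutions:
 u(b) = C1 + Integral(C2*airyai(b) + C3*airybi(b), b)


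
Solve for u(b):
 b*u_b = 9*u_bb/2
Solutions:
 u(b) = C1 + C2*erfi(b/3)


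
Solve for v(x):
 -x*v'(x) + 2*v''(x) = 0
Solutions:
 v(x) = C1 + C2*erfi(x/2)


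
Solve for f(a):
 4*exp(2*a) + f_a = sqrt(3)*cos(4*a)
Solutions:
 f(a) = C1 - 2*exp(2*a) + sqrt(3)*sin(4*a)/4


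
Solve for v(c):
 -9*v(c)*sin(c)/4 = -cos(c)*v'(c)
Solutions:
 v(c) = C1/cos(c)^(9/4)


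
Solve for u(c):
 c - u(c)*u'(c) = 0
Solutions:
 u(c) = -sqrt(C1 + c^2)
 u(c) = sqrt(C1 + c^2)


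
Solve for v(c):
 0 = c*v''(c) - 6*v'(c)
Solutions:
 v(c) = C1 + C2*c^7


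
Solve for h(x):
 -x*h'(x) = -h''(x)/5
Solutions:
 h(x) = C1 + C2*erfi(sqrt(10)*x/2)


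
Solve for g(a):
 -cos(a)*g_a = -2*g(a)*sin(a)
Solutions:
 g(a) = C1/cos(a)^2


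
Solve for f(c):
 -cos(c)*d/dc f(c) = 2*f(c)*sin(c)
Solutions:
 f(c) = C1*cos(c)^2


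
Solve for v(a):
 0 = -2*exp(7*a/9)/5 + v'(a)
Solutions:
 v(a) = C1 + 18*exp(7*a/9)/35


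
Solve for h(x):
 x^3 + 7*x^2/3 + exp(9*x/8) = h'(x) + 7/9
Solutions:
 h(x) = C1 + x^4/4 + 7*x^3/9 - 7*x/9 + 8*exp(9*x/8)/9


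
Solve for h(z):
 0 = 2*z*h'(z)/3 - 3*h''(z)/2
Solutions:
 h(z) = C1 + C2*erfi(sqrt(2)*z/3)


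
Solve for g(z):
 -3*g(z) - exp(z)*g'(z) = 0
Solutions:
 g(z) = C1*exp(3*exp(-z))


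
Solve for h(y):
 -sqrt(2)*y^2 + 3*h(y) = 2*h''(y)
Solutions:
 h(y) = C1*exp(-sqrt(6)*y/2) + C2*exp(sqrt(6)*y/2) + sqrt(2)*y^2/3 + 4*sqrt(2)/9


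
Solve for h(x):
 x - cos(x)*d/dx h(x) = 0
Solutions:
 h(x) = C1 + Integral(x/cos(x), x)


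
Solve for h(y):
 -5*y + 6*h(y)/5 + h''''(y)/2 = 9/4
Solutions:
 h(y) = 25*y/6 + (C1*sin(3^(1/4)*5^(3/4)*y/5) + C2*cos(3^(1/4)*5^(3/4)*y/5))*exp(-3^(1/4)*5^(3/4)*y/5) + (C3*sin(3^(1/4)*5^(3/4)*y/5) + C4*cos(3^(1/4)*5^(3/4)*y/5))*exp(3^(1/4)*5^(3/4)*y/5) + 15/8


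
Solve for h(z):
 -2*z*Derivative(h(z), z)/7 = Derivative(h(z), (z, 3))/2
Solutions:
 h(z) = C1 + Integral(C2*airyai(-14^(2/3)*z/7) + C3*airybi(-14^(2/3)*z/7), z)


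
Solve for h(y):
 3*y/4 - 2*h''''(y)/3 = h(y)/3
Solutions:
 h(y) = 9*y/4 + (C1*sin(2^(1/4)*y/2) + C2*cos(2^(1/4)*y/2))*exp(-2^(1/4)*y/2) + (C3*sin(2^(1/4)*y/2) + C4*cos(2^(1/4)*y/2))*exp(2^(1/4)*y/2)


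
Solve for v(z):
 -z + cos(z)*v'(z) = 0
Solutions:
 v(z) = C1 + Integral(z/cos(z), z)


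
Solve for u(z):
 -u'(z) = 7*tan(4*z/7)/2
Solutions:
 u(z) = C1 + 49*log(cos(4*z/7))/8


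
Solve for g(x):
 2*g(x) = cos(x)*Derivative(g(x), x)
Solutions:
 g(x) = C1*(sin(x) + 1)/(sin(x) - 1)


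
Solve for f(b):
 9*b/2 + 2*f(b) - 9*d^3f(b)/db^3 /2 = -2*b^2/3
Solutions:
 f(b) = C3*exp(2^(2/3)*3^(1/3)*b/3) - b^2/3 - 9*b/4 + (C1*sin(2^(2/3)*3^(5/6)*b/6) + C2*cos(2^(2/3)*3^(5/6)*b/6))*exp(-2^(2/3)*3^(1/3)*b/6)


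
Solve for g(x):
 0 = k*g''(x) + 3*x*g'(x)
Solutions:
 g(x) = C1 + C2*sqrt(k)*erf(sqrt(6)*x*sqrt(1/k)/2)


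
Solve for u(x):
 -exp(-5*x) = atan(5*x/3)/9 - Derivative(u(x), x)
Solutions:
 u(x) = C1 + x*atan(5*x/3)/9 - log(25*x^2 + 9)/30 - exp(-5*x)/5


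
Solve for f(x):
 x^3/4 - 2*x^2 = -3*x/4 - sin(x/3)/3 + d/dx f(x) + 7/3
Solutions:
 f(x) = C1 + x^4/16 - 2*x^3/3 + 3*x^2/8 - 7*x/3 - cos(x/3)


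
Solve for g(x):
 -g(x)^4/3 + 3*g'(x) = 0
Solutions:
 g(x) = 3^(1/3)*(-1/(C1 + x))^(1/3)
 g(x) = (-1/(C1 + x))^(1/3)*(-3^(1/3) - 3^(5/6)*I)/2
 g(x) = (-1/(C1 + x))^(1/3)*(-3^(1/3) + 3^(5/6)*I)/2


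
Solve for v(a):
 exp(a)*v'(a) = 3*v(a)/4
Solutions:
 v(a) = C1*exp(-3*exp(-a)/4)


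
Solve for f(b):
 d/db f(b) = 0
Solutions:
 f(b) = C1


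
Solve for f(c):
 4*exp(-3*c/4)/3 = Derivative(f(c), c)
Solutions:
 f(c) = C1 - 16*exp(-3*c/4)/9


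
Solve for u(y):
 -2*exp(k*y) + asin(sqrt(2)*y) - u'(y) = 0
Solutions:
 u(y) = C1 + y*asin(sqrt(2)*y) + sqrt(2)*sqrt(1 - 2*y^2)/2 - 2*Piecewise((exp(k*y)/k, Ne(k, 0)), (y, True))


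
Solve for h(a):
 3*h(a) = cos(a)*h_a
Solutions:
 h(a) = C1*(sin(a) + 1)^(3/2)/(sin(a) - 1)^(3/2)


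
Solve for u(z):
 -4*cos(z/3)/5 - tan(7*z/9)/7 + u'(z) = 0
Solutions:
 u(z) = C1 - 9*log(cos(7*z/9))/49 + 12*sin(z/3)/5


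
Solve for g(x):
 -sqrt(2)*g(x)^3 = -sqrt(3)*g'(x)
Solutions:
 g(x) = -sqrt(6)*sqrt(-1/(C1 + sqrt(6)*x))/2
 g(x) = sqrt(6)*sqrt(-1/(C1 + sqrt(6)*x))/2


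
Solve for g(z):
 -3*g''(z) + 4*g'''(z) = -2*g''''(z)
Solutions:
 g(z) = C1 + C2*z + C3*exp(-z*(1 + sqrt(10)/2)) + C4*exp(z*(-1 + sqrt(10)/2))


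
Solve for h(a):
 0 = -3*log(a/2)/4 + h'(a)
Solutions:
 h(a) = C1 + 3*a*log(a)/4 - 3*a/4 - 3*a*log(2)/4


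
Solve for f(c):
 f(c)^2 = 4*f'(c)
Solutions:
 f(c) = -4/(C1 + c)


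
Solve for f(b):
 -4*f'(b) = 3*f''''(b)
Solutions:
 f(b) = C1 + C4*exp(-6^(2/3)*b/3) + (C2*sin(2^(2/3)*3^(1/6)*b/2) + C3*cos(2^(2/3)*3^(1/6)*b/2))*exp(6^(2/3)*b/6)


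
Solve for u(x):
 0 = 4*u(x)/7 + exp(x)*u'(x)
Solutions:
 u(x) = C1*exp(4*exp(-x)/7)


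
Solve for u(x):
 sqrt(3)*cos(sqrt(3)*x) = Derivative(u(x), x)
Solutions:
 u(x) = C1 + sin(sqrt(3)*x)


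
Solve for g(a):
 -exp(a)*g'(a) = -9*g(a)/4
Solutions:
 g(a) = C1*exp(-9*exp(-a)/4)


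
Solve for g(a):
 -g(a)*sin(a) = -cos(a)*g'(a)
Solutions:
 g(a) = C1/cos(a)


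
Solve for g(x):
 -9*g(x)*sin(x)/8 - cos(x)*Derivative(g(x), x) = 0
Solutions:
 g(x) = C1*cos(x)^(9/8)


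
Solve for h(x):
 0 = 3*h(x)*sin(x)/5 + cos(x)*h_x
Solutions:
 h(x) = C1*cos(x)^(3/5)


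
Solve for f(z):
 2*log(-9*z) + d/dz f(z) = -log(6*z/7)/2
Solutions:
 f(z) = C1 - 5*z*log(z)/2 + z*(-log(486) + log(42)/2 + 5/2 - 2*I*pi)


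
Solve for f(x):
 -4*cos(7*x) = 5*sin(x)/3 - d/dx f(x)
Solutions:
 f(x) = C1 + 4*sin(7*x)/7 - 5*cos(x)/3


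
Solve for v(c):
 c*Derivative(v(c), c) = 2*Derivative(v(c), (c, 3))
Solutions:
 v(c) = C1 + Integral(C2*airyai(2^(2/3)*c/2) + C3*airybi(2^(2/3)*c/2), c)


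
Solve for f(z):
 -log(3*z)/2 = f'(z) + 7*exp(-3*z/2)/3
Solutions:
 f(z) = C1 - z*log(z)/2 + z*(1 - log(3))/2 + 14*exp(-3*z/2)/9


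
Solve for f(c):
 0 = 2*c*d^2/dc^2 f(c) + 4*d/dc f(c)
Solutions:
 f(c) = C1 + C2/c


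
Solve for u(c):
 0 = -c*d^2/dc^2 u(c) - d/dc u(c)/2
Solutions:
 u(c) = C1 + C2*sqrt(c)


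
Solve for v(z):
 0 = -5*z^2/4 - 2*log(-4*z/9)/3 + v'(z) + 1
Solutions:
 v(z) = C1 + 5*z^3/12 + 2*z*log(-z)/3 + z*(-5 - 4*log(3) + 4*log(2))/3


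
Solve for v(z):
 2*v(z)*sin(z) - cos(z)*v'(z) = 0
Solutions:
 v(z) = C1/cos(z)^2


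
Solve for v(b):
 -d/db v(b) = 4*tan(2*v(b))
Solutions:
 v(b) = -asin(C1*exp(-8*b))/2 + pi/2
 v(b) = asin(C1*exp(-8*b))/2


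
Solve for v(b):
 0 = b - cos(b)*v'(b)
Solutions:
 v(b) = C1 + Integral(b/cos(b), b)


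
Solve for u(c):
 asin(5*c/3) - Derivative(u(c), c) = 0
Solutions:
 u(c) = C1 + c*asin(5*c/3) + sqrt(9 - 25*c^2)/5


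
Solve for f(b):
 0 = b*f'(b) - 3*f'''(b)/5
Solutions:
 f(b) = C1 + Integral(C2*airyai(3^(2/3)*5^(1/3)*b/3) + C3*airybi(3^(2/3)*5^(1/3)*b/3), b)


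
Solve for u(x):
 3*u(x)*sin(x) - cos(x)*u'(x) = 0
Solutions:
 u(x) = C1/cos(x)^3


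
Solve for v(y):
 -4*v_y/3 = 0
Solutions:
 v(y) = C1


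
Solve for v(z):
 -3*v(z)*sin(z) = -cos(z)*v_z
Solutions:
 v(z) = C1/cos(z)^3


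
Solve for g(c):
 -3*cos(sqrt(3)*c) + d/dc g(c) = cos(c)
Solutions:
 g(c) = C1 + sin(c) + sqrt(3)*sin(sqrt(3)*c)


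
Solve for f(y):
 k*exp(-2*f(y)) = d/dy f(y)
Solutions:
 f(y) = log(-sqrt(C1 + 2*k*y))
 f(y) = log(C1 + 2*k*y)/2


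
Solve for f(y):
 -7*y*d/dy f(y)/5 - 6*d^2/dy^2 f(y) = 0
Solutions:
 f(y) = C1 + C2*erf(sqrt(105)*y/30)


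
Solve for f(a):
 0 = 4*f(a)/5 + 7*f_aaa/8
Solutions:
 f(a) = C3*exp(-2*70^(2/3)*a/35) + (C1*sin(sqrt(3)*70^(2/3)*a/35) + C2*cos(sqrt(3)*70^(2/3)*a/35))*exp(70^(2/3)*a/35)


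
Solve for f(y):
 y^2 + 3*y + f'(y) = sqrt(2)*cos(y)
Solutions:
 f(y) = C1 - y^3/3 - 3*y^2/2 + sqrt(2)*sin(y)


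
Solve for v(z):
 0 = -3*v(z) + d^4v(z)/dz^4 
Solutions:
 v(z) = C1*exp(-3^(1/4)*z) + C2*exp(3^(1/4)*z) + C3*sin(3^(1/4)*z) + C4*cos(3^(1/4)*z)


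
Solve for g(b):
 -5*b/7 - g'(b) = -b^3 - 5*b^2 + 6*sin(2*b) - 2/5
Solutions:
 g(b) = C1 + b^4/4 + 5*b^3/3 - 5*b^2/14 + 2*b/5 + 3*cos(2*b)


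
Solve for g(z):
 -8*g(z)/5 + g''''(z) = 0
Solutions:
 g(z) = C1*exp(-10^(3/4)*z/5) + C2*exp(10^(3/4)*z/5) + C3*sin(10^(3/4)*z/5) + C4*cos(10^(3/4)*z/5)


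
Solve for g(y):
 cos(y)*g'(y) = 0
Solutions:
 g(y) = C1


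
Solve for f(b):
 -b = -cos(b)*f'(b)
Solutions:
 f(b) = C1 + Integral(b/cos(b), b)


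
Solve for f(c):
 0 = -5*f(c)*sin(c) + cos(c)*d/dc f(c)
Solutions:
 f(c) = C1/cos(c)^5


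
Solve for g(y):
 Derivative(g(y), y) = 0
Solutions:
 g(y) = C1


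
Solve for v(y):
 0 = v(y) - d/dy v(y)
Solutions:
 v(y) = C1*exp(y)


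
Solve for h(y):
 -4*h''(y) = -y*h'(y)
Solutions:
 h(y) = C1 + C2*erfi(sqrt(2)*y/4)


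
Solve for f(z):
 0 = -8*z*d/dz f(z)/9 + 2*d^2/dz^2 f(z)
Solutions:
 f(z) = C1 + C2*erfi(sqrt(2)*z/3)


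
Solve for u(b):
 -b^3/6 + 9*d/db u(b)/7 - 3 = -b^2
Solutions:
 u(b) = C1 + 7*b^4/216 - 7*b^3/27 + 7*b/3


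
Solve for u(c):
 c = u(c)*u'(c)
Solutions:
 u(c) = -sqrt(C1 + c^2)
 u(c) = sqrt(C1 + c^2)


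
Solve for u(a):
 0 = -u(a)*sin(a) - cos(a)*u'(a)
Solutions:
 u(a) = C1*cos(a)


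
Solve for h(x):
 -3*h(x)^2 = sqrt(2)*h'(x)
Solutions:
 h(x) = 2/(C1 + 3*sqrt(2)*x)


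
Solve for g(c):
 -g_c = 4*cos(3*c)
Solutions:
 g(c) = C1 - 4*sin(3*c)/3


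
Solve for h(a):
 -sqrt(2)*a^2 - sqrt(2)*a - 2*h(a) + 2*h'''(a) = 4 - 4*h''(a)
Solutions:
 h(a) = C1*exp(-a) + C2*exp(a*(-1 + sqrt(5))/2) + C3*exp(-a*(1 + sqrt(5))/2) - sqrt(2)*a^2/2 - sqrt(2)*a/2 - 2*sqrt(2) - 2


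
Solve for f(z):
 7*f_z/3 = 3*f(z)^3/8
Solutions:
 f(z) = -2*sqrt(7)*sqrt(-1/(C1 + 9*z))
 f(z) = 2*sqrt(7)*sqrt(-1/(C1 + 9*z))


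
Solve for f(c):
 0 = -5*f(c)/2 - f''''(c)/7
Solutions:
 f(c) = (C1*sin(70^(1/4)*c/2) + C2*cos(70^(1/4)*c/2))*exp(-70^(1/4)*c/2) + (C3*sin(70^(1/4)*c/2) + C4*cos(70^(1/4)*c/2))*exp(70^(1/4)*c/2)


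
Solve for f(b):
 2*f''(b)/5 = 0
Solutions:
 f(b) = C1 + C2*b


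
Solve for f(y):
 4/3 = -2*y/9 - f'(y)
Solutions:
 f(y) = C1 - y^2/9 - 4*y/3


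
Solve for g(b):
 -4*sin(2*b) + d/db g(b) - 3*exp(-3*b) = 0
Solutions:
 g(b) = C1 - 2*cos(2*b) - exp(-3*b)


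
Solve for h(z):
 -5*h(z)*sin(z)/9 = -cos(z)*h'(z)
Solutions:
 h(z) = C1/cos(z)^(5/9)


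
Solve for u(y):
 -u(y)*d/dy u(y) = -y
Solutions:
 u(y) = -sqrt(C1 + y^2)
 u(y) = sqrt(C1 + y^2)


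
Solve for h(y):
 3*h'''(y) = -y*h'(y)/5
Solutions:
 h(y) = C1 + Integral(C2*airyai(-15^(2/3)*y/15) + C3*airybi(-15^(2/3)*y/15), y)


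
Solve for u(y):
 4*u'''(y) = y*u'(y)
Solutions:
 u(y) = C1 + Integral(C2*airyai(2^(1/3)*y/2) + C3*airybi(2^(1/3)*y/2), y)


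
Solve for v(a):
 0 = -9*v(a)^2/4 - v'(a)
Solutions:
 v(a) = 4/(C1 + 9*a)


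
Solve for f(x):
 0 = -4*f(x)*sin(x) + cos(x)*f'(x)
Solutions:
 f(x) = C1/cos(x)^4


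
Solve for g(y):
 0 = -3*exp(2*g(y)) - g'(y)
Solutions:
 g(y) = log(-sqrt(-1/(C1 - 3*y))) - log(2)/2
 g(y) = log(-1/(C1 - 3*y))/2 - log(2)/2


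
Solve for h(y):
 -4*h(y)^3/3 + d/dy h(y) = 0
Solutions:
 h(y) = -sqrt(6)*sqrt(-1/(C1 + 4*y))/2
 h(y) = sqrt(6)*sqrt(-1/(C1 + 4*y))/2


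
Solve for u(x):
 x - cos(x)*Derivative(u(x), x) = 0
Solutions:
 u(x) = C1 + Integral(x/cos(x), x)


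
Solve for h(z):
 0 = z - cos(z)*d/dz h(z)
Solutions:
 h(z) = C1 + Integral(z/cos(z), z)


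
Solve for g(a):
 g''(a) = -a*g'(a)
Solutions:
 g(a) = C1 + C2*erf(sqrt(2)*a/2)


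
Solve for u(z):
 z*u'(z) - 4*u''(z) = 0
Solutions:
 u(z) = C1 + C2*erfi(sqrt(2)*z/4)


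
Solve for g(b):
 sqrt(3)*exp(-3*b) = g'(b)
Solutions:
 g(b) = C1 - sqrt(3)*exp(-3*b)/3


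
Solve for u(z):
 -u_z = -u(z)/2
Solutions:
 u(z) = C1*exp(z/2)


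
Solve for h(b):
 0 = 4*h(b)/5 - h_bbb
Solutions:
 h(b) = C3*exp(10^(2/3)*b/5) + (C1*sin(10^(2/3)*sqrt(3)*b/10) + C2*cos(10^(2/3)*sqrt(3)*b/10))*exp(-10^(2/3)*b/10)


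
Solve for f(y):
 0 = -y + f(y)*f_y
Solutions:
 f(y) = -sqrt(C1 + y^2)
 f(y) = sqrt(C1 + y^2)


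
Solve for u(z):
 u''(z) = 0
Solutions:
 u(z) = C1 + C2*z


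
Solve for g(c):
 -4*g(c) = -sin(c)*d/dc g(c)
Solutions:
 g(c) = C1*(cos(c)^2 - 2*cos(c) + 1)/(cos(c)^2 + 2*cos(c) + 1)


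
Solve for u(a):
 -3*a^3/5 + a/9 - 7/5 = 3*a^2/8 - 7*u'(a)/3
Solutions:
 u(a) = C1 + 9*a^4/140 + 3*a^3/56 - a^2/42 + 3*a/5


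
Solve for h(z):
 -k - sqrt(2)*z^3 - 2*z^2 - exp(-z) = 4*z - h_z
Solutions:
 h(z) = C1 + k*z + sqrt(2)*z^4/4 + 2*z^3/3 + 2*z^2 - exp(-z)


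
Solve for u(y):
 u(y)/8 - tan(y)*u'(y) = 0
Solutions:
 u(y) = C1*sin(y)^(1/8)


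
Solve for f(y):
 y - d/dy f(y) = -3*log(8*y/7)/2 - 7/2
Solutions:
 f(y) = C1 + y^2/2 + 3*y*log(y)/2 - 2*y*log(7) + y*log(14)/2 + 2*y + 4*y*log(2)


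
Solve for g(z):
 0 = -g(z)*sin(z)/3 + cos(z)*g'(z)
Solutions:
 g(z) = C1/cos(z)^(1/3)


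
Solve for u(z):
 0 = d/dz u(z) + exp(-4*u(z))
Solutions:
 u(z) = log(-I*(C1 - 4*z)^(1/4))
 u(z) = log(I*(C1 - 4*z)^(1/4))
 u(z) = log(-(C1 - 4*z)^(1/4))
 u(z) = log(C1 - 4*z)/4


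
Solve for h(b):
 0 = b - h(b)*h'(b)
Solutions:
 h(b) = -sqrt(C1 + b^2)
 h(b) = sqrt(C1 + b^2)


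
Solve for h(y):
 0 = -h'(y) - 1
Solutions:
 h(y) = C1 - y


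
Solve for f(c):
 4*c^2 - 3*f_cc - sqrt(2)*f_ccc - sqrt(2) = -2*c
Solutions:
 f(c) = C1 + C2*c + C3*exp(-3*sqrt(2)*c/2) + c^4/9 + c^3*(3 - 4*sqrt(2))/27 + c^2*(16 - 15*sqrt(2))/54


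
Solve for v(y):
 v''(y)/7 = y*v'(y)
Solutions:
 v(y) = C1 + C2*erfi(sqrt(14)*y/2)


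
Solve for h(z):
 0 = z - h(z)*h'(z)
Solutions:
 h(z) = -sqrt(C1 + z^2)
 h(z) = sqrt(C1 + z^2)


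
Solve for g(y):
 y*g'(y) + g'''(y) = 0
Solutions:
 g(y) = C1 + Integral(C2*airyai(-y) + C3*airybi(-y), y)


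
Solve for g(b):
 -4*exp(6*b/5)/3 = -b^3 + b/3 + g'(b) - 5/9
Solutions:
 g(b) = C1 + b^4/4 - b^2/6 + 5*b/9 - 10*exp(6*b/5)/9


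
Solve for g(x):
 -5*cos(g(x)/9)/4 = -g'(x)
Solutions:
 -5*x/4 - 9*log(sin(g(x)/9) - 1)/2 + 9*log(sin(g(x)/9) + 1)/2 = C1


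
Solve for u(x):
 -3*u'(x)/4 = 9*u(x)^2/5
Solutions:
 u(x) = 5/(C1 + 12*x)


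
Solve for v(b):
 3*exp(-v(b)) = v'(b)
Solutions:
 v(b) = log(C1 + 3*b)


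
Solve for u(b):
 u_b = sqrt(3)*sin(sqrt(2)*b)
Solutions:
 u(b) = C1 - sqrt(6)*cos(sqrt(2)*b)/2


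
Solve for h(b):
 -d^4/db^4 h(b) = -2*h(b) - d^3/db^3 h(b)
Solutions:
 h(b) = C1*exp(b*(-(17 + 3*sqrt(33))^(1/3) + 2/(17 + 3*sqrt(33))^(1/3) + 4)/6)*sin(sqrt(3)*b*(2/(17 + 3*sqrt(33))^(1/3) + (17 + 3*sqrt(33))^(1/3))/6) + C2*exp(b*(-(17 + 3*sqrt(33))^(1/3) + 2/(17 + 3*sqrt(33))^(1/3) + 4)/6)*cos(sqrt(3)*b*(2/(17 + 3*sqrt(33))^(1/3) + (17 + 3*sqrt(33))^(1/3))/6) + C3*exp(-b) + C4*exp(b*(-2/(17 + 3*sqrt(33))^(1/3) + 2 + (17 + 3*sqrt(33))^(1/3))/3)


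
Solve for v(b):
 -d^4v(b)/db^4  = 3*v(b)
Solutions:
 v(b) = (C1*sin(sqrt(2)*3^(1/4)*b/2) + C2*cos(sqrt(2)*3^(1/4)*b/2))*exp(-sqrt(2)*3^(1/4)*b/2) + (C3*sin(sqrt(2)*3^(1/4)*b/2) + C4*cos(sqrt(2)*3^(1/4)*b/2))*exp(sqrt(2)*3^(1/4)*b/2)


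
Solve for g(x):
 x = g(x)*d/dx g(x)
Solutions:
 g(x) = -sqrt(C1 + x^2)
 g(x) = sqrt(C1 + x^2)


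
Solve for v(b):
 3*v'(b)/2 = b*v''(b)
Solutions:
 v(b) = C1 + C2*b^(5/2)


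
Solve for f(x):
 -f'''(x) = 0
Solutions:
 f(x) = C1 + C2*x + C3*x^2


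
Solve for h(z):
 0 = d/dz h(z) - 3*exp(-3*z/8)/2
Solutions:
 h(z) = C1 - 4*exp(-3*z/8)


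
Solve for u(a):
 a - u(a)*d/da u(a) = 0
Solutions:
 u(a) = -sqrt(C1 + a^2)
 u(a) = sqrt(C1 + a^2)


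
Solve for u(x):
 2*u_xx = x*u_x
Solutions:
 u(x) = C1 + C2*erfi(x/2)


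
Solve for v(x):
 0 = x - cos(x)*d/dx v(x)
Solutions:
 v(x) = C1 + Integral(x/cos(x), x)


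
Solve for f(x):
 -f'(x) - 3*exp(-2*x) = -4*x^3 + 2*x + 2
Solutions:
 f(x) = C1 + x^4 - x^2 - 2*x + 3*exp(-2*x)/2


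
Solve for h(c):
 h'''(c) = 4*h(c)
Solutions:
 h(c) = C3*exp(2^(2/3)*c) + (C1*sin(2^(2/3)*sqrt(3)*c/2) + C2*cos(2^(2/3)*sqrt(3)*c/2))*exp(-2^(2/3)*c/2)


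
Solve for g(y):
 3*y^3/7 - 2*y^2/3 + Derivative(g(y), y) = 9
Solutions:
 g(y) = C1 - 3*y^4/28 + 2*y^3/9 + 9*y


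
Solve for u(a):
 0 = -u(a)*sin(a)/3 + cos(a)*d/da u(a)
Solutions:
 u(a) = C1/cos(a)^(1/3)


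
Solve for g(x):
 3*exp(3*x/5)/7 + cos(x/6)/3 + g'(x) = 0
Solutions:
 g(x) = C1 - 5*exp(3*x/5)/7 - 2*sin(x/6)


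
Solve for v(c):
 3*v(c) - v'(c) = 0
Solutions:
 v(c) = C1*exp(3*c)


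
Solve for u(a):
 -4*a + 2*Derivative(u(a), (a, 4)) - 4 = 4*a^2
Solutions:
 u(a) = C1 + C2*a + C3*a^2 + C4*a^3 + a^6/180 + a^5/60 + a^4/12


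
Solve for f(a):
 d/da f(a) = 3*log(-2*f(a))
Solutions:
 -Integral(1/(log(-_y) + log(2)), (_y, f(a)))/3 = C1 - a


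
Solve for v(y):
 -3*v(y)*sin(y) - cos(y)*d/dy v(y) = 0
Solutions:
 v(y) = C1*cos(y)^3


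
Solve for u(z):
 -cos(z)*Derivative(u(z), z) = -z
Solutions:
 u(z) = C1 + Integral(z/cos(z), z)


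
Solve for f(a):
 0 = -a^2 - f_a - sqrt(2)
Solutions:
 f(a) = C1 - a^3/3 - sqrt(2)*a


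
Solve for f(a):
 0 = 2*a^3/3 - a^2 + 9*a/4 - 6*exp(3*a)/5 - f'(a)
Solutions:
 f(a) = C1 + a^4/6 - a^3/3 + 9*a^2/8 - 2*exp(3*a)/5


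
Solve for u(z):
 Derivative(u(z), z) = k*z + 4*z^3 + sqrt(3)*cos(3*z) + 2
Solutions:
 u(z) = C1 + k*z^2/2 + z^4 + 2*z + sqrt(3)*sin(3*z)/3


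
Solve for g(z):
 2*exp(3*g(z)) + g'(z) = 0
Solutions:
 g(z) = log((-3^(2/3) - 3*3^(1/6)*I)*(1/(C1 + 2*z))^(1/3)/6)
 g(z) = log((-3^(2/3) + 3*3^(1/6)*I)*(1/(C1 + 2*z))^(1/3)/6)
 g(z) = log(1/(C1 + 6*z))/3


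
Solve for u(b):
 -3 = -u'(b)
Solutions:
 u(b) = C1 + 3*b


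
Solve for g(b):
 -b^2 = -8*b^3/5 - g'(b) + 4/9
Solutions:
 g(b) = C1 - 2*b^4/5 + b^3/3 + 4*b/9


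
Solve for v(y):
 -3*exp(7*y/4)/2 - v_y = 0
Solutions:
 v(y) = C1 - 6*exp(7*y/4)/7


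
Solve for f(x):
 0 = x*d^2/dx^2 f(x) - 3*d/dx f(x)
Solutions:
 f(x) = C1 + C2*x^4


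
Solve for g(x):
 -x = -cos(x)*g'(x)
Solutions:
 g(x) = C1 + Integral(x/cos(x), x)


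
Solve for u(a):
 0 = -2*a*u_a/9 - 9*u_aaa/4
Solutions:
 u(a) = C1 + Integral(C2*airyai(-2*3^(2/3)*a/9) + C3*airybi(-2*3^(2/3)*a/9), a)


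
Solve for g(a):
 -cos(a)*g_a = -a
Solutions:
 g(a) = C1 + Integral(a/cos(a), a)


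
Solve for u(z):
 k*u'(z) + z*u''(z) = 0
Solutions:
 u(z) = C1 + z^(1 - re(k))*(C2*sin(log(z)*Abs(im(k))) + C3*cos(log(z)*im(k)))


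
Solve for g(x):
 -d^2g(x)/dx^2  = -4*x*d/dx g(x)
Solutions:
 g(x) = C1 + C2*erfi(sqrt(2)*x)


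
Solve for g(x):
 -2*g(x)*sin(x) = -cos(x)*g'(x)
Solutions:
 g(x) = C1/cos(x)^2


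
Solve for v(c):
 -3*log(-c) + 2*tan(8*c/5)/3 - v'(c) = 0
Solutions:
 v(c) = C1 - 3*c*log(-c) + 3*c - 5*log(cos(8*c/5))/12


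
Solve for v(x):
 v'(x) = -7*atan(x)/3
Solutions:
 v(x) = C1 - 7*x*atan(x)/3 + 7*log(x^2 + 1)/6


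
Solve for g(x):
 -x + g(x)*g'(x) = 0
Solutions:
 g(x) = -sqrt(C1 + x^2)
 g(x) = sqrt(C1 + x^2)


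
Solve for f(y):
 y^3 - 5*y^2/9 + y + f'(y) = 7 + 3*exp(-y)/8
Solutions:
 f(y) = C1 - y^4/4 + 5*y^3/27 - y^2/2 + 7*y - 3*exp(-y)/8


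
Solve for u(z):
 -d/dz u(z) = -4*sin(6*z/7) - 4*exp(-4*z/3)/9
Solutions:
 u(z) = C1 - 14*cos(6*z/7)/3 - exp(-4*z/3)/3


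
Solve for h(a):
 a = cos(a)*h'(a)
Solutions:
 h(a) = C1 + Integral(a/cos(a), a)


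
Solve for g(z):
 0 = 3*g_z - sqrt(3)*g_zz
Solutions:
 g(z) = C1 + C2*exp(sqrt(3)*z)


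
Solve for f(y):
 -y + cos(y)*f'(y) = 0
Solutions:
 f(y) = C1 + Integral(y/cos(y), y)


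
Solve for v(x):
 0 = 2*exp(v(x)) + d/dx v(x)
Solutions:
 v(x) = log(1/(C1 + 2*x))


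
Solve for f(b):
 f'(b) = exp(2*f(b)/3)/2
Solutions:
 f(b) = 3*log(-sqrt(-1/(C1 + b))) + 3*log(3)/2
 f(b) = 3*log(-1/(C1 + b))/2 + 3*log(3)/2


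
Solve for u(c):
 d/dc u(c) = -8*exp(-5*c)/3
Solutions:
 u(c) = C1 + 8*exp(-5*c)/15


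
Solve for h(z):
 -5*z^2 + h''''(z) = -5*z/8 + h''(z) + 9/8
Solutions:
 h(z) = C1 + C2*z + C3*exp(-z) + C4*exp(z) - 5*z^4/12 + 5*z^3/48 - 89*z^2/16


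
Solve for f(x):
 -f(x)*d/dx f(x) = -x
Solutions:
 f(x) = -sqrt(C1 + x^2)
 f(x) = sqrt(C1 + x^2)


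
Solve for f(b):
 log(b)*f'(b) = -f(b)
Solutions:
 f(b) = C1*exp(-li(b))


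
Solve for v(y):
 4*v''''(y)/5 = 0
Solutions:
 v(y) = C1 + C2*y + C3*y^2 + C4*y^3


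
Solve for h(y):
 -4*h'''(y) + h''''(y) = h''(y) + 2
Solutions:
 h(y) = C1 + C2*y + C3*exp(y*(2 - sqrt(5))) + C4*exp(y*(2 + sqrt(5))) - y^2


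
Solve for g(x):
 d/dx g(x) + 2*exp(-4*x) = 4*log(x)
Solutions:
 g(x) = C1 + 4*x*log(x) - 4*x + exp(-4*x)/2


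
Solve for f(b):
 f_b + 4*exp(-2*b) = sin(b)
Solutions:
 f(b) = C1 - cos(b) + 2*exp(-2*b)


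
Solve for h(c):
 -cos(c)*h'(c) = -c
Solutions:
 h(c) = C1 + Integral(c/cos(c), c)


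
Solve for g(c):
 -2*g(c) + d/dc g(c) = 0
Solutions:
 g(c) = C1*exp(2*c)


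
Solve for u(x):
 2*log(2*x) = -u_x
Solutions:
 u(x) = C1 - 2*x*log(x) - x*log(4) + 2*x


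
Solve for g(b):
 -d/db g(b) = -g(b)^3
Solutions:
 g(b) = -sqrt(2)*sqrt(-1/(C1 + b))/2
 g(b) = sqrt(2)*sqrt(-1/(C1 + b))/2


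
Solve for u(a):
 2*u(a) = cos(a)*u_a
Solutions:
 u(a) = C1*(sin(a) + 1)/(sin(a) - 1)


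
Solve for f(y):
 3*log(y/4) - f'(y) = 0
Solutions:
 f(y) = C1 + 3*y*log(y) - y*log(64) - 3*y


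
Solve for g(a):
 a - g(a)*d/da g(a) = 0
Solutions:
 g(a) = -sqrt(C1 + a^2)
 g(a) = sqrt(C1 + a^2)


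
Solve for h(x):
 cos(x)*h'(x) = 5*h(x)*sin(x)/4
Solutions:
 h(x) = C1/cos(x)^(5/4)


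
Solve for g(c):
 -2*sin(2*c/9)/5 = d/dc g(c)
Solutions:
 g(c) = C1 + 9*cos(2*c/9)/5


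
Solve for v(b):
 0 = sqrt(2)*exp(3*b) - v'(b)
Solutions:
 v(b) = C1 + sqrt(2)*exp(3*b)/3


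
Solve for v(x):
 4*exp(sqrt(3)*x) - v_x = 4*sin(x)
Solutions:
 v(x) = C1 + 4*sqrt(3)*exp(sqrt(3)*x)/3 + 4*cos(x)


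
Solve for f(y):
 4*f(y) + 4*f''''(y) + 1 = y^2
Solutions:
 f(y) = y^2/4 + (C1*sin(sqrt(2)*y/2) + C2*cos(sqrt(2)*y/2))*exp(-sqrt(2)*y/2) + (C3*sin(sqrt(2)*y/2) + C4*cos(sqrt(2)*y/2))*exp(sqrt(2)*y/2) - 1/4


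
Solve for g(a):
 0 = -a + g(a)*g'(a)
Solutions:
 g(a) = -sqrt(C1 + a^2)
 g(a) = sqrt(C1 + a^2)


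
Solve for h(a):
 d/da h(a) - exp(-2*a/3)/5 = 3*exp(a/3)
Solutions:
 h(a) = C1 + 9*exp(a/3) - 3*exp(-2*a/3)/10


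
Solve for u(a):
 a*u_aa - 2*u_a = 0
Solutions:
 u(a) = C1 + C2*a^3


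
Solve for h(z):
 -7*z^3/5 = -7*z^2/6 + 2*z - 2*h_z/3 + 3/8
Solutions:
 h(z) = C1 + 21*z^4/40 - 7*z^3/12 + 3*z^2/2 + 9*z/16


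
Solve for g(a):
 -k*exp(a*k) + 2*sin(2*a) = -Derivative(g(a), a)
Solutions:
 g(a) = C1 + exp(a*k) + cos(2*a)


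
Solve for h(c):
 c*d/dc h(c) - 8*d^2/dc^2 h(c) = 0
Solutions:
 h(c) = C1 + C2*erfi(c/4)


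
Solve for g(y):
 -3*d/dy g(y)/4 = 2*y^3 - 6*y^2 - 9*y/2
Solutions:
 g(y) = C1 - 2*y^4/3 + 8*y^3/3 + 3*y^2


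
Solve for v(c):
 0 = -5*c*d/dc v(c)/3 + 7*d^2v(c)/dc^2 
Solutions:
 v(c) = C1 + C2*erfi(sqrt(210)*c/42)


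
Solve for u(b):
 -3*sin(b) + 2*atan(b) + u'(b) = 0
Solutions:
 u(b) = C1 - 2*b*atan(b) + log(b^2 + 1) - 3*cos(b)


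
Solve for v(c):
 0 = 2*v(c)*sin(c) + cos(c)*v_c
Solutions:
 v(c) = C1*cos(c)^2


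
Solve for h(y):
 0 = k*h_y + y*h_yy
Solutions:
 h(y) = C1 + y^(1 - re(k))*(C2*sin(log(y)*Abs(im(k))) + C3*cos(log(y)*im(k)))


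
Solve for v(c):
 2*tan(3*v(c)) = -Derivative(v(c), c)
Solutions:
 v(c) = -asin(C1*exp(-6*c))/3 + pi/3
 v(c) = asin(C1*exp(-6*c))/3


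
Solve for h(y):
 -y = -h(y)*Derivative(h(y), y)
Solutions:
 h(y) = -sqrt(C1 + y^2)
 h(y) = sqrt(C1 + y^2)


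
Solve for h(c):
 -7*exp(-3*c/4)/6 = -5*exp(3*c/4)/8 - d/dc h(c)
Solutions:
 h(c) = C1 - 5*exp(3*c/4)/6 - 14*exp(-3*c/4)/9


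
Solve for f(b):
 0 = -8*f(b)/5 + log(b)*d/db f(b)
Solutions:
 f(b) = C1*exp(8*li(b)/5)


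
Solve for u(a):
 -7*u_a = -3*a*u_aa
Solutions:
 u(a) = C1 + C2*a^(10/3)


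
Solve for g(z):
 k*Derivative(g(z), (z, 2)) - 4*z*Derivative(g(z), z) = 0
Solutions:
 g(z) = C1 + C2*erf(sqrt(2)*z*sqrt(-1/k))/sqrt(-1/k)


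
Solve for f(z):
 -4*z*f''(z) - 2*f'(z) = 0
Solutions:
 f(z) = C1 + C2*sqrt(z)


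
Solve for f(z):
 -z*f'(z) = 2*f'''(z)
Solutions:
 f(z) = C1 + Integral(C2*airyai(-2^(2/3)*z/2) + C3*airybi(-2^(2/3)*z/2), z)


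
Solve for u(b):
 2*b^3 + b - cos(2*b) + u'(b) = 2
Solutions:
 u(b) = C1 - b^4/2 - b^2/2 + 2*b + sin(2*b)/2


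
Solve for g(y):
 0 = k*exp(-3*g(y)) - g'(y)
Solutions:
 g(y) = log(C1 + 3*k*y)/3
 g(y) = log((-3^(1/3) - 3^(5/6)*I)*(C1 + k*y)^(1/3)/2)
 g(y) = log((-3^(1/3) + 3^(5/6)*I)*(C1 + k*y)^(1/3)/2)


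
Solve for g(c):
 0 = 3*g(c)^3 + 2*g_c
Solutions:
 g(c) = -sqrt(-1/(C1 - 3*c))
 g(c) = sqrt(-1/(C1 - 3*c))


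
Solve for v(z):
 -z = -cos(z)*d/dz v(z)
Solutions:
 v(z) = C1 + Integral(z/cos(z), z)


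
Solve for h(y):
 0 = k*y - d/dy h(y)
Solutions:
 h(y) = C1 + k*y^2/2


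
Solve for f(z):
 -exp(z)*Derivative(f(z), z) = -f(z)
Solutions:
 f(z) = C1*exp(-exp(-z))


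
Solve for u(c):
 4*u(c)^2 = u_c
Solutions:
 u(c) = -1/(C1 + 4*c)


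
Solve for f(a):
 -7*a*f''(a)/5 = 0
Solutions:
 f(a) = C1 + C2*a


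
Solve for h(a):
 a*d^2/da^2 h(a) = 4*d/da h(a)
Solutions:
 h(a) = C1 + C2*a^5


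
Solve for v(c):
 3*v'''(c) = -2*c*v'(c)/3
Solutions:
 v(c) = C1 + Integral(C2*airyai(-6^(1/3)*c/3) + C3*airybi(-6^(1/3)*c/3), c)


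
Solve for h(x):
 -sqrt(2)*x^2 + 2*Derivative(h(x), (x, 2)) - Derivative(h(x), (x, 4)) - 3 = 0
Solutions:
 h(x) = C1 + C2*x + C3*exp(-sqrt(2)*x) + C4*exp(sqrt(2)*x) + sqrt(2)*x^4/24 + x^2*(sqrt(2) + 3)/4


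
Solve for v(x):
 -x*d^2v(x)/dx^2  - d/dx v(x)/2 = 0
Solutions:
 v(x) = C1 + C2*sqrt(x)


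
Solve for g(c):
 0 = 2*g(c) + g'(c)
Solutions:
 g(c) = C1*exp(-2*c)


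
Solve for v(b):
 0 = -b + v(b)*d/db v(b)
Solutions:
 v(b) = -sqrt(C1 + b^2)
 v(b) = sqrt(C1 + b^2)


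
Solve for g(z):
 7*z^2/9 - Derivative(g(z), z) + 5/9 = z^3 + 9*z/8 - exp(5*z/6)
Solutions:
 g(z) = C1 - z^4/4 + 7*z^3/27 - 9*z^2/16 + 5*z/9 + 6*exp(5*z/6)/5


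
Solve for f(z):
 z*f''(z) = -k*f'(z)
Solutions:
 f(z) = C1 + z^(1 - re(k))*(C2*sin(log(z)*Abs(im(k))) + C3*cos(log(z)*im(k)))


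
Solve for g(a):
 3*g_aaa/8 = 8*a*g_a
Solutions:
 g(a) = C1 + Integral(C2*airyai(4*3^(2/3)*a/3) + C3*airybi(4*3^(2/3)*a/3), a)


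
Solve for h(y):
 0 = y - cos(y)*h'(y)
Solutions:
 h(y) = C1 + Integral(y/cos(y), y)


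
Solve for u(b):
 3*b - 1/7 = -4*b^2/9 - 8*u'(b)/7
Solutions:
 u(b) = C1 - 7*b^3/54 - 21*b^2/16 + b/8


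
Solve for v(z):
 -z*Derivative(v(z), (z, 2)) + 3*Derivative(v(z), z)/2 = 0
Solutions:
 v(z) = C1 + C2*z^(5/2)


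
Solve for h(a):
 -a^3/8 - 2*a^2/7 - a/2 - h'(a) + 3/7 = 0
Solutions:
 h(a) = C1 - a^4/32 - 2*a^3/21 - a^2/4 + 3*a/7


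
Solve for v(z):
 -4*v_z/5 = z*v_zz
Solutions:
 v(z) = C1 + C2*z^(1/5)


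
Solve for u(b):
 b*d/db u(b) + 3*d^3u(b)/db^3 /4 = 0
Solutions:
 u(b) = C1 + Integral(C2*airyai(-6^(2/3)*b/3) + C3*airybi(-6^(2/3)*b/3), b)


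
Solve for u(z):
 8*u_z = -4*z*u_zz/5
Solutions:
 u(z) = C1 + C2/z^9


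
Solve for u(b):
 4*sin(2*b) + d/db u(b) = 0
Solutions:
 u(b) = C1 + 2*cos(2*b)


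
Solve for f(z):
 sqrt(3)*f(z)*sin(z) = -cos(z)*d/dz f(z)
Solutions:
 f(z) = C1*cos(z)^(sqrt(3))


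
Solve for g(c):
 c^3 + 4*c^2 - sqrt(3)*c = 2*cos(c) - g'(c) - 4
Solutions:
 g(c) = C1 - c^4/4 - 4*c^3/3 + sqrt(3)*c^2/2 - 4*c + 2*sin(c)


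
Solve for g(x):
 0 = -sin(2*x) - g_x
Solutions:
 g(x) = C1 + cos(2*x)/2


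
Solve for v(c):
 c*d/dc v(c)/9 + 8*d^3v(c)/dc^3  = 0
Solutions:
 v(c) = C1 + Integral(C2*airyai(-3^(1/3)*c/6) + C3*airybi(-3^(1/3)*c/6), c)


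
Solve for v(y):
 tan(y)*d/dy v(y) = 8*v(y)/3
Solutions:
 v(y) = C1*sin(y)^(8/3)


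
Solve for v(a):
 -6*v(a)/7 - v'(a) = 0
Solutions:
 v(a) = C1*exp(-6*a/7)


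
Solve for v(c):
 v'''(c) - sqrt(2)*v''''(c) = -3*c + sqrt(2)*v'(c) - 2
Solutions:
 v(c) = C1 + C2*exp(c*(2^(2/3)/(-sqrt(2) + sqrt(-2 + (54 - sqrt(2))^2) + 54)^(1/3) + 2*sqrt(2) + 2^(1/3)*(-sqrt(2) + sqrt(-2 + (54 - sqrt(2))^2) + 54)^(1/3))/12)*sin(2^(1/3)*sqrt(3)*c*(-(-sqrt(2) + 2*sqrt(-1/2 + (27 - sqrt(2)/2)^2) + 54)^(1/3) + 2^(1/3)/(-sqrt(2) + 2*sqrt(-1/2 + (27 - sqrt(2)/2)^2) + 54)^(1/3))/12) + C3*exp(c*(2^(2/3)/(-sqrt(2) + sqrt(-2 + (54 - sqrt(2))^2) + 54)^(1/3) + 2*sqrt(2) + 2^(1/3)*(-sqrt(2) + sqrt(-2 + (54 - sqrt(2))^2) + 54)^(1/3))/12)*cos(2^(1/3)*sqrt(3)*c*(-(-sqrt(2) + 2*sqrt(-1/2 + (27 - sqrt(2)/2)^2) + 54)^(1/3) + 2^(1/3)/(-sqrt(2) + 2*sqrt(-1/2 + (27 - sqrt(2)/2)^2) + 54)^(1/3))/12) + C4*exp(c*(-2^(1/3)*(-sqrt(2) + sqrt(-2 + (54 - sqrt(2))^2) + 54)^(1/3) - 2^(2/3)/(-sqrt(2) + sqrt(-2 + (54 - sqrt(2))^2) + 54)^(1/3) + sqrt(2))/6) + 3*sqrt(2)*c^2/4 + sqrt(2)*c


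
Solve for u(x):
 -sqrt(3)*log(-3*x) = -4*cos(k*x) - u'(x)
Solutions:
 u(x) = C1 + sqrt(3)*x*(log(-x) - 1) + sqrt(3)*x*log(3) - 4*Piecewise((sin(k*x)/k, Ne(k, 0)), (x, True))


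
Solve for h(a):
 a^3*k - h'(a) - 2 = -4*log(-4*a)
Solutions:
 h(a) = C1 + a^4*k/4 + 4*a*log(-a) + 2*a*(-3 + 4*log(2))


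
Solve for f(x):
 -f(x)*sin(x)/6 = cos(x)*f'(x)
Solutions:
 f(x) = C1*cos(x)^(1/6)


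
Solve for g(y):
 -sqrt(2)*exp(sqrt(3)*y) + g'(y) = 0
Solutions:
 g(y) = C1 + sqrt(6)*exp(sqrt(3)*y)/3


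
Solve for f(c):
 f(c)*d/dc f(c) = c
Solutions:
 f(c) = -sqrt(C1 + c^2)
 f(c) = sqrt(C1 + c^2)


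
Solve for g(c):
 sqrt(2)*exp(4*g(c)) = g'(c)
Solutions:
 g(c) = log(-(-1/(C1 + 4*sqrt(2)*c))^(1/4))
 g(c) = log(-1/(C1 + 4*sqrt(2)*c))/4
 g(c) = log(-I*(-1/(C1 + 4*sqrt(2)*c))^(1/4))
 g(c) = log(I*(-1/(C1 + 4*sqrt(2)*c))^(1/4))


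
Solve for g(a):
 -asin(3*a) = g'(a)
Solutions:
 g(a) = C1 - a*asin(3*a) - sqrt(1 - 9*a^2)/3


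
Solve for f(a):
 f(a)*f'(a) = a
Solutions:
 f(a) = -sqrt(C1 + a^2)
 f(a) = sqrt(C1 + a^2)


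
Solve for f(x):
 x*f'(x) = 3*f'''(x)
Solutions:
 f(x) = C1 + Integral(C2*airyai(3^(2/3)*x/3) + C3*airybi(3^(2/3)*x/3), x)


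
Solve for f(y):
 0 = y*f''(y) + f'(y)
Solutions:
 f(y) = C1 + C2*log(y)


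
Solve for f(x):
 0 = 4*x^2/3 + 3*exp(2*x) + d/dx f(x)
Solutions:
 f(x) = C1 - 4*x^3/9 - 3*exp(2*x)/2


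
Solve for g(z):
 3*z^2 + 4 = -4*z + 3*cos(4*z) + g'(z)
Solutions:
 g(z) = C1 + z^3 + 2*z^2 + 4*z - 3*sin(4*z)/4


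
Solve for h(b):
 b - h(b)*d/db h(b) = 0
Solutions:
 h(b) = -sqrt(C1 + b^2)
 h(b) = sqrt(C1 + b^2)


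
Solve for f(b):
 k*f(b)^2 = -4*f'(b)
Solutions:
 f(b) = 4/(C1 + b*k)


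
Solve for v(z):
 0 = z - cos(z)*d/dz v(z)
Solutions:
 v(z) = C1 + Integral(z/cos(z), z)


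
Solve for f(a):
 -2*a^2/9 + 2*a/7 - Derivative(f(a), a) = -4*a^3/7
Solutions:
 f(a) = C1 + a^4/7 - 2*a^3/27 + a^2/7


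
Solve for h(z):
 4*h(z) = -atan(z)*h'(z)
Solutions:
 h(z) = C1*exp(-4*Integral(1/atan(z), z))


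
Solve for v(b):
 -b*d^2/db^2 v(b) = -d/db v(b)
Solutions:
 v(b) = C1 + C2*b^2


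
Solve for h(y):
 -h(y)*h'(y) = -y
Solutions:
 h(y) = -sqrt(C1 + y^2)
 h(y) = sqrt(C1 + y^2)


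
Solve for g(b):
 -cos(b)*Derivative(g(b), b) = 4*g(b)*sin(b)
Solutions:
 g(b) = C1*cos(b)^4


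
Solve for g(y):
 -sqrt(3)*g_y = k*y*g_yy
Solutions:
 g(y) = C1 + y^(((re(k) - sqrt(3))*re(k) + im(k)^2)/(re(k)^2 + im(k)^2))*(C2*sin(sqrt(3)*log(y)*Abs(im(k))/(re(k)^2 + im(k)^2)) + C3*cos(sqrt(3)*log(y)*im(k)/(re(k)^2 + im(k)^2)))


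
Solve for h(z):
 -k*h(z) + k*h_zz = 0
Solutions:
 h(z) = C1*exp(-z) + C2*exp(z)


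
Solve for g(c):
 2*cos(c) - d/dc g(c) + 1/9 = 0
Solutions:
 g(c) = C1 + c/9 + 2*sin(c)


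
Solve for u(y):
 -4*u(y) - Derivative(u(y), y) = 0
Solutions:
 u(y) = C1*exp(-4*y)


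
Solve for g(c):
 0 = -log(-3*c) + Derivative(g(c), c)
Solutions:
 g(c) = C1 + c*log(-c) + c*(-1 + log(3))


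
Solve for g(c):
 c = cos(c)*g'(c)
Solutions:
 g(c) = C1 + Integral(c/cos(c), c)


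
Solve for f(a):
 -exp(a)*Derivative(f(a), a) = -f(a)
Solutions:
 f(a) = C1*exp(-exp(-a))


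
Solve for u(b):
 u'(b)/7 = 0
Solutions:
 u(b) = C1


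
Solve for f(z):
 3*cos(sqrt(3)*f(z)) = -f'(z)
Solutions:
 f(z) = sqrt(3)*(pi - asin((exp(2*sqrt(3)*C1) + exp(6*sqrt(3)*z))/(exp(2*sqrt(3)*C1) - exp(6*sqrt(3)*z))))/3
 f(z) = sqrt(3)*asin((exp(2*sqrt(3)*C1) + exp(6*sqrt(3)*z))/(exp(2*sqrt(3)*C1) - exp(6*sqrt(3)*z)))/3


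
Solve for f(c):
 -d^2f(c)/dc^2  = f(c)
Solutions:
 f(c) = C1*sin(c) + C2*cos(c)
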